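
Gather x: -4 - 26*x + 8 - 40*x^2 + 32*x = -40*x^2 + 6*x + 4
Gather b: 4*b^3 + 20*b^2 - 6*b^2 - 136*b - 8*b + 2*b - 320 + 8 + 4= 4*b^3 + 14*b^2 - 142*b - 308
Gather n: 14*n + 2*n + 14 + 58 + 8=16*n + 80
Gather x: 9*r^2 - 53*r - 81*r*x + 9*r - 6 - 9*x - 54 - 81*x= 9*r^2 - 44*r + x*(-81*r - 90) - 60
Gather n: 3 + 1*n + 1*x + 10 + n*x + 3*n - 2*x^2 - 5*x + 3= n*(x + 4) - 2*x^2 - 4*x + 16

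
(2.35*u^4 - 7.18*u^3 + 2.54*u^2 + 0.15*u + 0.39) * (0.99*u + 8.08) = 2.3265*u^5 + 11.8798*u^4 - 55.4998*u^3 + 20.6717*u^2 + 1.5981*u + 3.1512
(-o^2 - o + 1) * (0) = 0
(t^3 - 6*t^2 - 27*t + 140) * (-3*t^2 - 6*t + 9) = -3*t^5 + 12*t^4 + 126*t^3 - 312*t^2 - 1083*t + 1260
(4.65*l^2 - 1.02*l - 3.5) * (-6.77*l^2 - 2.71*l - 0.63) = -31.4805*l^4 - 5.6961*l^3 + 23.5297*l^2 + 10.1276*l + 2.205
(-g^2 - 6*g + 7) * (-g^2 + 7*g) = g^4 - g^3 - 49*g^2 + 49*g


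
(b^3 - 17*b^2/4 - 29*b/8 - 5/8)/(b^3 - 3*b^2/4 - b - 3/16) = 2*(b - 5)/(2*b - 3)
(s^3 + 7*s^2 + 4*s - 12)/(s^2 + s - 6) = (s^3 + 7*s^2 + 4*s - 12)/(s^2 + s - 6)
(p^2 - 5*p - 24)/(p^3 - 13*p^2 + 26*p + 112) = (p + 3)/(p^2 - 5*p - 14)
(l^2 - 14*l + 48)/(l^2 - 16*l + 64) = (l - 6)/(l - 8)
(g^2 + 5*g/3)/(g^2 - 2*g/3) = (3*g + 5)/(3*g - 2)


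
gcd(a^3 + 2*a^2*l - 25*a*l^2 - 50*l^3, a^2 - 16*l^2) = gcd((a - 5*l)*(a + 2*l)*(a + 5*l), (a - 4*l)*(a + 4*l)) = 1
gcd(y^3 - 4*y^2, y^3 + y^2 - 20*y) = y^2 - 4*y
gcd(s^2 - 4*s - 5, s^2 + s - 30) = s - 5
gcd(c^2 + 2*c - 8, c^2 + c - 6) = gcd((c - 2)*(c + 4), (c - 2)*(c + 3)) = c - 2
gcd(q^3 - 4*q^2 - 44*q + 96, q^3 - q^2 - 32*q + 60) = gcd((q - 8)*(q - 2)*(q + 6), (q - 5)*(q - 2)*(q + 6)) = q^2 + 4*q - 12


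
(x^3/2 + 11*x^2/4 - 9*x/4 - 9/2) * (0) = 0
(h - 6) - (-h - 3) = 2*h - 3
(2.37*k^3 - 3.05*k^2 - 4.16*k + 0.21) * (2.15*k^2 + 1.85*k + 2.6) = 5.0955*k^5 - 2.173*k^4 - 8.4245*k^3 - 15.1745*k^2 - 10.4275*k + 0.546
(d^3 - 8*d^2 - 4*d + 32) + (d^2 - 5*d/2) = d^3 - 7*d^2 - 13*d/2 + 32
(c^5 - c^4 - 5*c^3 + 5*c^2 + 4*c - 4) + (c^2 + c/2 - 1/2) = c^5 - c^4 - 5*c^3 + 6*c^2 + 9*c/2 - 9/2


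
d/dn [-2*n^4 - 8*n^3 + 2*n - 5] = -8*n^3 - 24*n^2 + 2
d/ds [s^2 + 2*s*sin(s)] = 2*s*cos(s) + 2*s + 2*sin(s)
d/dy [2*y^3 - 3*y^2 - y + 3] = 6*y^2 - 6*y - 1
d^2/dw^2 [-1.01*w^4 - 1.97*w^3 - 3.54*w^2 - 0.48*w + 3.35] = -12.12*w^2 - 11.82*w - 7.08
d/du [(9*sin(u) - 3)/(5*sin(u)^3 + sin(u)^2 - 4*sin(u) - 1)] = 3*(-30*sin(u)^3 + 12*sin(u)^2 + 2*sin(u) - 7)*cos(u)/(5*sin(u)^3 + sin(u)^2 - 4*sin(u) - 1)^2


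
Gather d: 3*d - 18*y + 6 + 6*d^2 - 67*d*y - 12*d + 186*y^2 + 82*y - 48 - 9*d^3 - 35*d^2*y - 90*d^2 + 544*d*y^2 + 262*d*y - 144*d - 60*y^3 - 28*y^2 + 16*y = -9*d^3 + d^2*(-35*y - 84) + d*(544*y^2 + 195*y - 153) - 60*y^3 + 158*y^2 + 80*y - 42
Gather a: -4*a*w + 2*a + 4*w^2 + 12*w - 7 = a*(2 - 4*w) + 4*w^2 + 12*w - 7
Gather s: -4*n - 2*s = -4*n - 2*s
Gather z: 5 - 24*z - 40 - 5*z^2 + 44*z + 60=-5*z^2 + 20*z + 25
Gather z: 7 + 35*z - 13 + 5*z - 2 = 40*z - 8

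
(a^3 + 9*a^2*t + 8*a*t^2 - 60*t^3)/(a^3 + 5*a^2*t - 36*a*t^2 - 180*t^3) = (-a + 2*t)/(-a + 6*t)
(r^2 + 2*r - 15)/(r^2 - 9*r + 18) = (r + 5)/(r - 6)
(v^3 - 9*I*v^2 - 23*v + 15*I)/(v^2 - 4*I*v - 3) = v - 5*I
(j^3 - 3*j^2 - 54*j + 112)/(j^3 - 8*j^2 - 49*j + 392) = (j - 2)/(j - 7)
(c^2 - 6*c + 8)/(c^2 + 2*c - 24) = (c - 2)/(c + 6)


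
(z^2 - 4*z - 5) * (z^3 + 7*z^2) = z^5 + 3*z^4 - 33*z^3 - 35*z^2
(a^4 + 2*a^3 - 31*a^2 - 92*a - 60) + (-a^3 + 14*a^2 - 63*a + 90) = a^4 + a^3 - 17*a^2 - 155*a + 30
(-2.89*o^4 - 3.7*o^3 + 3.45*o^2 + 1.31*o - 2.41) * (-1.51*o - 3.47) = 4.3639*o^5 + 15.6153*o^4 + 7.6295*o^3 - 13.9496*o^2 - 0.9066*o + 8.3627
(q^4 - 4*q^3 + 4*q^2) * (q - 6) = q^5 - 10*q^4 + 28*q^3 - 24*q^2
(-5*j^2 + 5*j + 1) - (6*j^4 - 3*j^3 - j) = -6*j^4 + 3*j^3 - 5*j^2 + 6*j + 1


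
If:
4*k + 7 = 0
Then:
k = -7/4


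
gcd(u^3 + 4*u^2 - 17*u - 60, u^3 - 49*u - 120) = u^2 + 8*u + 15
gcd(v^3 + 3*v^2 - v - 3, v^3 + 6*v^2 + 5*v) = v + 1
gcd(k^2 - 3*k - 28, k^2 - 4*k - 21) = k - 7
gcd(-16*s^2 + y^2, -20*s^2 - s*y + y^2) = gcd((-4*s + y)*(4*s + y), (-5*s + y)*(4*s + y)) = 4*s + y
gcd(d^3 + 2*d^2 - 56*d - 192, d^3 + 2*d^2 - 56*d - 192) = d^3 + 2*d^2 - 56*d - 192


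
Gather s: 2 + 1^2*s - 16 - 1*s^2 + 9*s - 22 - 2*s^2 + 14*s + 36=-3*s^2 + 24*s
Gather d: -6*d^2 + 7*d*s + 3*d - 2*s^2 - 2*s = -6*d^2 + d*(7*s + 3) - 2*s^2 - 2*s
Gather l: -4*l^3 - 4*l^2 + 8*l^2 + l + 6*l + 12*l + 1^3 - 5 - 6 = -4*l^3 + 4*l^2 + 19*l - 10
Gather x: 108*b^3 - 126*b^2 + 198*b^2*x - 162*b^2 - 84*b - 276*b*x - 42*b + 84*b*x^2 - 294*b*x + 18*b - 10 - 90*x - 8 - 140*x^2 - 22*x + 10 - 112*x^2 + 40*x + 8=108*b^3 - 288*b^2 - 108*b + x^2*(84*b - 252) + x*(198*b^2 - 570*b - 72)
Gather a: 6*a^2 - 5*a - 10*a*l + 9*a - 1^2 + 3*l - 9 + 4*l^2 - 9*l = 6*a^2 + a*(4 - 10*l) + 4*l^2 - 6*l - 10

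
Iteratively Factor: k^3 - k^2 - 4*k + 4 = (k - 2)*(k^2 + k - 2) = (k - 2)*(k + 2)*(k - 1)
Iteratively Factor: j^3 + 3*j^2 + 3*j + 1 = (j + 1)*(j^2 + 2*j + 1) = (j + 1)^2*(j + 1)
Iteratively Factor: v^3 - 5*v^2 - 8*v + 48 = (v - 4)*(v^2 - v - 12) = (v - 4)^2*(v + 3)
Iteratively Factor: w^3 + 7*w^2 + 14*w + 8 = (w + 2)*(w^2 + 5*w + 4) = (w + 1)*(w + 2)*(w + 4)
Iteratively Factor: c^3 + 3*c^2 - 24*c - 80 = (c + 4)*(c^2 - c - 20) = (c - 5)*(c + 4)*(c + 4)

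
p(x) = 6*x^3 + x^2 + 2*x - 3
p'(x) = 18*x^2 + 2*x + 2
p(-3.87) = -343.53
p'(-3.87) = 263.84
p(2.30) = 79.89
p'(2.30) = 101.82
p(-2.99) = -160.43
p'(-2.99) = 156.94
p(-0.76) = -6.58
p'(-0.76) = 10.88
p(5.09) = 824.32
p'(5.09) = 478.53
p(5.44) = 1003.41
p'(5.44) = 545.56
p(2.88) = 154.38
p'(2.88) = 157.06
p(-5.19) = -825.23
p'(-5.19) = 476.47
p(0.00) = -3.00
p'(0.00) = 2.00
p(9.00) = 4470.00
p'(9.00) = 1478.00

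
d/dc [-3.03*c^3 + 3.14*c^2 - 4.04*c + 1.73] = -9.09*c^2 + 6.28*c - 4.04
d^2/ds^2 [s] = 0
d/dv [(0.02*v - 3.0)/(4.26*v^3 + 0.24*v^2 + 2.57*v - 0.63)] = (-0.1704*v^3 + 38.3352*v^2 + 1.44*v + 7.6974)/(18.1476*v^6 + 2.0448*v^5 + 21.954*v^4 - 4.134*v^3 + 6.3025*v^2 - 3.2382*v + 0.3969)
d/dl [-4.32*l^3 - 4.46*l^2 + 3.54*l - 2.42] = -12.96*l^2 - 8.92*l + 3.54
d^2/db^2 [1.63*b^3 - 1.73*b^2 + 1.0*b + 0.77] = 9.78*b - 3.46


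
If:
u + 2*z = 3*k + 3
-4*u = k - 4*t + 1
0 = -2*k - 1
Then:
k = -1/2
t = 13/8 - 2*z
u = 3/2 - 2*z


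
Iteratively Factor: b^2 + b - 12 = (b + 4)*(b - 3)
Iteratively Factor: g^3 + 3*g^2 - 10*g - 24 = (g - 3)*(g^2 + 6*g + 8) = (g - 3)*(g + 2)*(g + 4)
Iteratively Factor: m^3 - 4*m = (m + 2)*(m^2 - 2*m) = (m - 2)*(m + 2)*(m)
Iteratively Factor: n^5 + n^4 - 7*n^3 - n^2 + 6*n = (n - 2)*(n^4 + 3*n^3 - n^2 - 3*n) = (n - 2)*(n + 1)*(n^3 + 2*n^2 - 3*n) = (n - 2)*(n + 1)*(n + 3)*(n^2 - n) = (n - 2)*(n - 1)*(n + 1)*(n + 3)*(n)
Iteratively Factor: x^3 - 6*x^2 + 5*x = (x - 1)*(x^2 - 5*x) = (x - 5)*(x - 1)*(x)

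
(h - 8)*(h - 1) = h^2 - 9*h + 8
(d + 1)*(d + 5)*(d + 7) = d^3 + 13*d^2 + 47*d + 35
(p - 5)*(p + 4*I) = p^2 - 5*p + 4*I*p - 20*I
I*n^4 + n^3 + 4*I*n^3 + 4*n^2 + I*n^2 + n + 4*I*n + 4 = (n + 4)*(n - I)*(n + I)*(I*n + 1)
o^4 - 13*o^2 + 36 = (o - 3)*(o - 2)*(o + 2)*(o + 3)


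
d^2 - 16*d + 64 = (d - 8)^2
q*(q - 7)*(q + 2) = q^3 - 5*q^2 - 14*q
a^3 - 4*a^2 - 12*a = a*(a - 6)*(a + 2)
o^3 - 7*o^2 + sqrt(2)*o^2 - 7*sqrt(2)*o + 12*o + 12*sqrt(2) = (o - 4)*(o - 3)*(o + sqrt(2))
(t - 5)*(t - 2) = t^2 - 7*t + 10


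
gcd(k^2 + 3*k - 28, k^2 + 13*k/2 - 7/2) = k + 7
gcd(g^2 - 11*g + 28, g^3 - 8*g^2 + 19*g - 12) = g - 4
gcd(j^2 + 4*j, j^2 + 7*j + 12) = j + 4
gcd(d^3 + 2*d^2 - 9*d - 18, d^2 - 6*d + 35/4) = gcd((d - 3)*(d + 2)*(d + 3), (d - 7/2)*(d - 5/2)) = 1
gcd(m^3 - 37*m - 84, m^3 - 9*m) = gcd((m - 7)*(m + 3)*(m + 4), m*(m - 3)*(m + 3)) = m + 3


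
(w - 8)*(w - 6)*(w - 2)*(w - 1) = w^4 - 17*w^3 + 92*w^2 - 172*w + 96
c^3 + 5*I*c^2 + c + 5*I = (c - I)*(c + I)*(c + 5*I)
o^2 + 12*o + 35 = (o + 5)*(o + 7)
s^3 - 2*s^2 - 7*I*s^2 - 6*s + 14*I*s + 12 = (s - 2)*(s - 6*I)*(s - I)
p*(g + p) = g*p + p^2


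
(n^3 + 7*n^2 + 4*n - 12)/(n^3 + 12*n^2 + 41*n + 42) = (n^2 + 5*n - 6)/(n^2 + 10*n + 21)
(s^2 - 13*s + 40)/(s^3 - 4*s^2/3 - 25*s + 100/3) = 3*(s - 8)/(3*s^2 + 11*s - 20)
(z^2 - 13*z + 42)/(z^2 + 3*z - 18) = (z^2 - 13*z + 42)/(z^2 + 3*z - 18)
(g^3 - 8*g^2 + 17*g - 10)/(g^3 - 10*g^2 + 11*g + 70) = (g^2 - 3*g + 2)/(g^2 - 5*g - 14)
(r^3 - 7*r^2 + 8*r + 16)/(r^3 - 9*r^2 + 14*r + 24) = (r - 4)/(r - 6)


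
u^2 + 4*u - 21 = (u - 3)*(u + 7)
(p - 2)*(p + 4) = p^2 + 2*p - 8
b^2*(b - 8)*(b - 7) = b^4 - 15*b^3 + 56*b^2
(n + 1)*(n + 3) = n^2 + 4*n + 3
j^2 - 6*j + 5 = (j - 5)*(j - 1)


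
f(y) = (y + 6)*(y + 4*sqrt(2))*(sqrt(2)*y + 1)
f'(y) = sqrt(2)*(y + 6)*(y + 4*sqrt(2)) + (y + 6)*(sqrt(2)*y + 1) + (y + 4*sqrt(2))*(sqrt(2)*y + 1) = 3*sqrt(2)*y^2 + 12*sqrt(2)*y + 18*y + 4*sqrt(2) + 54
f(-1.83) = -25.34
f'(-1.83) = 9.87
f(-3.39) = -22.45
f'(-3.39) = -10.14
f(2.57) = 326.75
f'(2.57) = 177.55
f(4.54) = 797.52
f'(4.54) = 305.87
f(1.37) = 152.13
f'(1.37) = 115.53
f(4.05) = 656.30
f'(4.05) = 270.88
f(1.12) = 124.68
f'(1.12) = 104.15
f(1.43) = 159.14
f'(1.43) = 118.34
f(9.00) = 3018.12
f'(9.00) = 718.05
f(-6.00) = 0.00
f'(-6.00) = 2.57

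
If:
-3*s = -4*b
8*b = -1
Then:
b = -1/8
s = -1/6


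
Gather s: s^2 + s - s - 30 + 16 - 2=s^2 - 16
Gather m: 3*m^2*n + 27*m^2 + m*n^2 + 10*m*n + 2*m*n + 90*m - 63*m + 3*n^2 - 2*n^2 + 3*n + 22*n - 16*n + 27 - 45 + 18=m^2*(3*n + 27) + m*(n^2 + 12*n + 27) + n^2 + 9*n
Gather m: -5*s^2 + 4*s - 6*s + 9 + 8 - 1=-5*s^2 - 2*s + 16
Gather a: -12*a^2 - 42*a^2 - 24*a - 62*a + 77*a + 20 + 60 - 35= -54*a^2 - 9*a + 45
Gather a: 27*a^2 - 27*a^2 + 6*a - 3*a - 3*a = 0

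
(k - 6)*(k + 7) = k^2 + k - 42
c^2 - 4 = (c - 2)*(c + 2)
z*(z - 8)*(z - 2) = z^3 - 10*z^2 + 16*z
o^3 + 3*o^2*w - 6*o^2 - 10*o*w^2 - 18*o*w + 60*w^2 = (o - 6)*(o - 2*w)*(o + 5*w)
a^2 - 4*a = a*(a - 4)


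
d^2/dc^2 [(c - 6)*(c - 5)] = 2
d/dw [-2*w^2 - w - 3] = -4*w - 1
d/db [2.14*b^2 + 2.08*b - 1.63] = 4.28*b + 2.08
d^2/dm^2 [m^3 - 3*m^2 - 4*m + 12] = 6*m - 6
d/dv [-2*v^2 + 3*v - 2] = 3 - 4*v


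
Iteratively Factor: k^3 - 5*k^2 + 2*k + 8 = (k + 1)*(k^2 - 6*k + 8) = (k - 2)*(k + 1)*(k - 4)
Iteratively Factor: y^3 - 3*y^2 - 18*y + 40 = (y - 2)*(y^2 - y - 20) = (y - 5)*(y - 2)*(y + 4)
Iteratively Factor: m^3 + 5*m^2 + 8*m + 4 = (m + 2)*(m^2 + 3*m + 2) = (m + 1)*(m + 2)*(m + 2)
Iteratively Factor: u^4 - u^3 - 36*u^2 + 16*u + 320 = (u + 4)*(u^3 - 5*u^2 - 16*u + 80) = (u - 4)*(u + 4)*(u^2 - u - 20) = (u - 5)*(u - 4)*(u + 4)*(u + 4)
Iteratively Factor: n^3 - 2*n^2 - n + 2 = (n - 1)*(n^2 - n - 2) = (n - 2)*(n - 1)*(n + 1)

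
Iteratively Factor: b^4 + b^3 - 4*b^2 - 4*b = (b + 1)*(b^3 - 4*b) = (b + 1)*(b + 2)*(b^2 - 2*b) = (b - 2)*(b + 1)*(b + 2)*(b)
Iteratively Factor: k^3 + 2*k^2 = (k)*(k^2 + 2*k) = k*(k + 2)*(k)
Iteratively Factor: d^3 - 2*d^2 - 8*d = (d)*(d^2 - 2*d - 8) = d*(d - 4)*(d + 2)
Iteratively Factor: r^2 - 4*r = (r)*(r - 4)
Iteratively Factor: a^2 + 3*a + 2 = (a + 2)*(a + 1)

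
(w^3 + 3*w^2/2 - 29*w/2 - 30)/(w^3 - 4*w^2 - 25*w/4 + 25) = 2*(w + 3)/(2*w - 5)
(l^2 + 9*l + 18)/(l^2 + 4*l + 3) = (l + 6)/(l + 1)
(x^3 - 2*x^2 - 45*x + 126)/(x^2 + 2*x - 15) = (x^2 + x - 42)/(x + 5)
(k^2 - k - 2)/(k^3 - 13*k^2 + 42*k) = (k^2 - k - 2)/(k*(k^2 - 13*k + 42))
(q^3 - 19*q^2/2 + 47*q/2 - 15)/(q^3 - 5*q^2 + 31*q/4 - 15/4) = 2*(q - 6)/(2*q - 3)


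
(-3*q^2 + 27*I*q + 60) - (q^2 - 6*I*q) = -4*q^2 + 33*I*q + 60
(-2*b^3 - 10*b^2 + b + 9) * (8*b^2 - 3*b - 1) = -16*b^5 - 74*b^4 + 40*b^3 + 79*b^2 - 28*b - 9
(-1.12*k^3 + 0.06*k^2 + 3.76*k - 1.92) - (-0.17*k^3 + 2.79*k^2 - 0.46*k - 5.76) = -0.95*k^3 - 2.73*k^2 + 4.22*k + 3.84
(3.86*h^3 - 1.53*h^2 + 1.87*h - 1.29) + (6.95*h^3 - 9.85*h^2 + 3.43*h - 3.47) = 10.81*h^3 - 11.38*h^2 + 5.3*h - 4.76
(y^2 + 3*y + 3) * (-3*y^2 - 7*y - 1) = -3*y^4 - 16*y^3 - 31*y^2 - 24*y - 3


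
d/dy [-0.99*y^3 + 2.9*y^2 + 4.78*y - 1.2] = -2.97*y^2 + 5.8*y + 4.78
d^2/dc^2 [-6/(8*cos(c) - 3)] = 48*(-8*sin(c)^2 + 3*cos(c) - 8)/(8*cos(c) - 3)^3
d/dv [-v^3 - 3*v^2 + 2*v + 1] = -3*v^2 - 6*v + 2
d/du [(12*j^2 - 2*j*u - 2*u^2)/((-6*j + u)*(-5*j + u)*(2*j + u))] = 2*(-108*j^4 - 12*j^3*u - 35*j^2*u^2 + 2*j*u^3 + u^4)/(3600*j^6 + 960*j^5*u - 1016*j^4*u^2 - 24*j^3*u^3 + 97*j^2*u^4 - 18*j*u^5 + u^6)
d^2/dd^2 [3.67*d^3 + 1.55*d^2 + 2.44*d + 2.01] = 22.02*d + 3.1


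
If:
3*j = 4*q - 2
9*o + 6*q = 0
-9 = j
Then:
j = -9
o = 25/6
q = -25/4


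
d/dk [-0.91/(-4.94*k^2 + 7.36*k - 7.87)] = (6.6976 - 8.9908*k)/(4.94*k^2 - 7.36*k + 7.87)^2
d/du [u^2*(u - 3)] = 3*u*(u - 2)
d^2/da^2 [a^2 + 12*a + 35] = 2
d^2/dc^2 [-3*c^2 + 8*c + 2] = -6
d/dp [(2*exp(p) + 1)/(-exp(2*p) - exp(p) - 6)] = ((2*exp(p) + 1)^2 - 2*exp(2*p) - 2*exp(p) - 12)*exp(p)/(exp(2*p) + exp(p) + 6)^2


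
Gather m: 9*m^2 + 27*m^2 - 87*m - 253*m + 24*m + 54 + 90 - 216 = 36*m^2 - 316*m - 72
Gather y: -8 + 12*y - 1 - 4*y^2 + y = -4*y^2 + 13*y - 9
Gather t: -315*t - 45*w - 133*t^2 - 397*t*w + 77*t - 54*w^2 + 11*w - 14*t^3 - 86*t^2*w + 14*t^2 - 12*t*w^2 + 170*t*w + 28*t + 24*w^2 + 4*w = -14*t^3 + t^2*(-86*w - 119) + t*(-12*w^2 - 227*w - 210) - 30*w^2 - 30*w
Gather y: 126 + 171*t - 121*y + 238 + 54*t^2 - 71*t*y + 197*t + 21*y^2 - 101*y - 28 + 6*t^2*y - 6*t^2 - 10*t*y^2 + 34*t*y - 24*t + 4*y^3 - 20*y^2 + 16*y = 48*t^2 + 344*t + 4*y^3 + y^2*(1 - 10*t) + y*(6*t^2 - 37*t - 206) + 336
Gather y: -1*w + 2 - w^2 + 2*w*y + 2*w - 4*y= -w^2 + w + y*(2*w - 4) + 2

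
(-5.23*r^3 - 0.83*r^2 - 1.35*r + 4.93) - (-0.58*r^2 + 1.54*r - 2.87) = -5.23*r^3 - 0.25*r^2 - 2.89*r + 7.8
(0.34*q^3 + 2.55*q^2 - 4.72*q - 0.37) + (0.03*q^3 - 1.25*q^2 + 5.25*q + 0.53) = 0.37*q^3 + 1.3*q^2 + 0.53*q + 0.16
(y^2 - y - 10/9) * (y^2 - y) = y^4 - 2*y^3 - y^2/9 + 10*y/9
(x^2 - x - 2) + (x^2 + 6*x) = 2*x^2 + 5*x - 2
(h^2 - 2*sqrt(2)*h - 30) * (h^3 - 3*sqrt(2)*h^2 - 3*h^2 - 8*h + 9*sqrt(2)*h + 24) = h^5 - 5*sqrt(2)*h^4 - 3*h^4 - 26*h^3 + 15*sqrt(2)*h^3 + 78*h^2 + 106*sqrt(2)*h^2 - 318*sqrt(2)*h + 240*h - 720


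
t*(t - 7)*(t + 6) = t^3 - t^2 - 42*t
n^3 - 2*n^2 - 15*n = n*(n - 5)*(n + 3)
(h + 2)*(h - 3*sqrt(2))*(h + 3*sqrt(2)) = h^3 + 2*h^2 - 18*h - 36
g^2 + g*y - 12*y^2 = (g - 3*y)*(g + 4*y)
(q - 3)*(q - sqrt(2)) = q^2 - 3*q - sqrt(2)*q + 3*sqrt(2)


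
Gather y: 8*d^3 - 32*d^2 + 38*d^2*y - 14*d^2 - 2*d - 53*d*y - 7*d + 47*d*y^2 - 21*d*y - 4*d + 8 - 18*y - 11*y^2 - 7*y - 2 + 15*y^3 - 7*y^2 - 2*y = 8*d^3 - 46*d^2 - 13*d + 15*y^3 + y^2*(47*d - 18) + y*(38*d^2 - 74*d - 27) + 6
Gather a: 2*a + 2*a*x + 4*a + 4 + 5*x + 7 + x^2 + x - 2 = a*(2*x + 6) + x^2 + 6*x + 9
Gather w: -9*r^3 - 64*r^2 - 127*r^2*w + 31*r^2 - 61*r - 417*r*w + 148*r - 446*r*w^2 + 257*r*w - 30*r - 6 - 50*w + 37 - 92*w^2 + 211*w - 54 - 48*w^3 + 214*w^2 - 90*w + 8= -9*r^3 - 33*r^2 + 57*r - 48*w^3 + w^2*(122 - 446*r) + w*(-127*r^2 - 160*r + 71) - 15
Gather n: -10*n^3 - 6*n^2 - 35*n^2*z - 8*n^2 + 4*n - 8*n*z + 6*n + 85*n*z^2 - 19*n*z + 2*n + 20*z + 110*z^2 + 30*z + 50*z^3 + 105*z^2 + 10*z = -10*n^3 + n^2*(-35*z - 14) + n*(85*z^2 - 27*z + 12) + 50*z^3 + 215*z^2 + 60*z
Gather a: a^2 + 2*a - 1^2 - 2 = a^2 + 2*a - 3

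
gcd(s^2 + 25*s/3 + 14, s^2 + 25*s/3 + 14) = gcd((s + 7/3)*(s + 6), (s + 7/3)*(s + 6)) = s^2 + 25*s/3 + 14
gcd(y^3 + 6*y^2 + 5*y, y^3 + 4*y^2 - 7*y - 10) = y^2 + 6*y + 5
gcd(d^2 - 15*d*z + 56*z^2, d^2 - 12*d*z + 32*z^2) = -d + 8*z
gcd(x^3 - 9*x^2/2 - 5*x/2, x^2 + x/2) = x^2 + x/2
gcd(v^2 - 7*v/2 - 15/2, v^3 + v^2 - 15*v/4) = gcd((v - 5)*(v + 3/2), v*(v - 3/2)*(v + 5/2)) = 1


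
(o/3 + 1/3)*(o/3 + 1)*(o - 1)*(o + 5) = o^4/9 + 8*o^3/9 + 14*o^2/9 - 8*o/9 - 5/3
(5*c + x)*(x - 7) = 5*c*x - 35*c + x^2 - 7*x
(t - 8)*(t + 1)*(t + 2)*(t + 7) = t^4 + 2*t^3 - 57*t^2 - 170*t - 112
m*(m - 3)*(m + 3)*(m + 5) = m^4 + 5*m^3 - 9*m^2 - 45*m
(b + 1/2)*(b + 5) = b^2 + 11*b/2 + 5/2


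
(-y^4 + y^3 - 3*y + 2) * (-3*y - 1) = 3*y^5 - 2*y^4 - y^3 + 9*y^2 - 3*y - 2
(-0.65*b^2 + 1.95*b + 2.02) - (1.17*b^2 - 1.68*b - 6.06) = -1.82*b^2 + 3.63*b + 8.08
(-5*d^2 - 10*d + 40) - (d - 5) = -5*d^2 - 11*d + 45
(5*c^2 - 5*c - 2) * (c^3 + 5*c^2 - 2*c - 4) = 5*c^5 + 20*c^4 - 37*c^3 - 20*c^2 + 24*c + 8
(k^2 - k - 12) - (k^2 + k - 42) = 30 - 2*k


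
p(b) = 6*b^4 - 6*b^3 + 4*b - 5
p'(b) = 24*b^3 - 18*b^2 + 4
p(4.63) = 2175.25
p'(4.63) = 2000.20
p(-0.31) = -6.01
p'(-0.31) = 1.56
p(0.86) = -2.09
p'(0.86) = 5.95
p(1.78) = 28.51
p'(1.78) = 82.32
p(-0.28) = -5.95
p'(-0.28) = 2.06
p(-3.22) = 827.46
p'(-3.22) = -983.90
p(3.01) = 335.93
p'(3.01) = 495.42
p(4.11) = 1306.94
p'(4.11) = 1366.18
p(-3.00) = 631.00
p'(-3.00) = -806.00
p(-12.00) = 134731.00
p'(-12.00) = -44060.00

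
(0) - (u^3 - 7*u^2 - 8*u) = -u^3 + 7*u^2 + 8*u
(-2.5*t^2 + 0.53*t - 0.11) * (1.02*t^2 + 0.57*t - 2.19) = -2.55*t^4 - 0.8844*t^3 + 5.6649*t^2 - 1.2234*t + 0.2409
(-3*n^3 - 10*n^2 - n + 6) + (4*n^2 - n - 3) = -3*n^3 - 6*n^2 - 2*n + 3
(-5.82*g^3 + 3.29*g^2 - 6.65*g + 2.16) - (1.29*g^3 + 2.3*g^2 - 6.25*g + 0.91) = -7.11*g^3 + 0.99*g^2 - 0.4*g + 1.25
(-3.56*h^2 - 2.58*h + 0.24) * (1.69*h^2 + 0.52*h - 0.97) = -6.0164*h^4 - 6.2114*h^3 + 2.5172*h^2 + 2.6274*h - 0.2328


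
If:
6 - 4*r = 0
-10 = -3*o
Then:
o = 10/3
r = 3/2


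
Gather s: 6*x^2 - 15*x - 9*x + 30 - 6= 6*x^2 - 24*x + 24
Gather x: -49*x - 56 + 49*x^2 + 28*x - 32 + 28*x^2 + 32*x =77*x^2 + 11*x - 88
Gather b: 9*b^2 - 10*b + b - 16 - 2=9*b^2 - 9*b - 18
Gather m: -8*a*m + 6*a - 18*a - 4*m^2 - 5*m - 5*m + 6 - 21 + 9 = -12*a - 4*m^2 + m*(-8*a - 10) - 6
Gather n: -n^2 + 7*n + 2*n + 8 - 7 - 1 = -n^2 + 9*n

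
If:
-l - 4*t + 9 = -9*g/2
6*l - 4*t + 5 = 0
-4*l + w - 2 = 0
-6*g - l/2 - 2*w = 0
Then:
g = -248/321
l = 8/107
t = 583/428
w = 246/107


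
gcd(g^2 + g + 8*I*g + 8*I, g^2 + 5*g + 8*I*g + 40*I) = g + 8*I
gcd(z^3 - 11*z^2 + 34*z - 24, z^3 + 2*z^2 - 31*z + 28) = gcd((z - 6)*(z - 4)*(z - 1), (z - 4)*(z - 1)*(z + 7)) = z^2 - 5*z + 4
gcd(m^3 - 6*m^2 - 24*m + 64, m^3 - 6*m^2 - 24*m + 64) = m^3 - 6*m^2 - 24*m + 64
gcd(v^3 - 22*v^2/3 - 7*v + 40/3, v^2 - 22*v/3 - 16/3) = v - 8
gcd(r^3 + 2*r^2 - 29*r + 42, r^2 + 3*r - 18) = r - 3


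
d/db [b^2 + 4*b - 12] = 2*b + 4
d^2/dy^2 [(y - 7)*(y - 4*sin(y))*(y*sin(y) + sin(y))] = -y^3*sin(y) + 6*sqrt(2)*y^2*sin(y + pi/4) - 8*y^2*cos(2*y) + 13*y*sin(y) - 16*y*sin(2*y) - 24*y*cos(y) + 48*y*cos(2*y) - 12*sin(y) + 48*sin(2*y) - 14*cos(y) + 60*cos(2*y) - 4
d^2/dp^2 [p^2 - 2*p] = 2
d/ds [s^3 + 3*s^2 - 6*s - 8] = 3*s^2 + 6*s - 6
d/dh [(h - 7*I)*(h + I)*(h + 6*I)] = 3*h^2 + 43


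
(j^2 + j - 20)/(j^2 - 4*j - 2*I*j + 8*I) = (j + 5)/(j - 2*I)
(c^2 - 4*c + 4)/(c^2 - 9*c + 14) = (c - 2)/(c - 7)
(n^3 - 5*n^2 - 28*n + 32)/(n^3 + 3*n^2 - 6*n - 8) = (n^2 - 9*n + 8)/(n^2 - n - 2)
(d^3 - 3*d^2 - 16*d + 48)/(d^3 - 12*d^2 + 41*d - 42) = (d^2 - 16)/(d^2 - 9*d + 14)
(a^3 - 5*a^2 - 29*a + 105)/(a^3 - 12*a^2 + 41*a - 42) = (a + 5)/(a - 2)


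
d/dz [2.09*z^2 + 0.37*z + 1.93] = 4.18*z + 0.37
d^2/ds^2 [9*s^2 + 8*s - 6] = 18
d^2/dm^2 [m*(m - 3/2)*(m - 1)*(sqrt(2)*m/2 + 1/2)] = 6*sqrt(2)*m^2 - 15*sqrt(2)*m/2 + 3*m - 5/2 + 3*sqrt(2)/2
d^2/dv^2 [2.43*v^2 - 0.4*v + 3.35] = 4.86000000000000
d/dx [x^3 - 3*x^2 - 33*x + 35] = 3*x^2 - 6*x - 33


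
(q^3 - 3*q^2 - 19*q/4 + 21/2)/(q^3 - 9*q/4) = (2*q^2 - 3*q - 14)/(q*(2*q + 3))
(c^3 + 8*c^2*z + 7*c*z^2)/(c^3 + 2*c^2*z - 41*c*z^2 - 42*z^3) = c/(c - 6*z)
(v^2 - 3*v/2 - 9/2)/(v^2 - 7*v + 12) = (v + 3/2)/(v - 4)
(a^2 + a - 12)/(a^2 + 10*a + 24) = (a - 3)/(a + 6)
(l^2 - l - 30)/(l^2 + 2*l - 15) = (l - 6)/(l - 3)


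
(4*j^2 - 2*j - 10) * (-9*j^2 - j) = -36*j^4 + 14*j^3 + 92*j^2 + 10*j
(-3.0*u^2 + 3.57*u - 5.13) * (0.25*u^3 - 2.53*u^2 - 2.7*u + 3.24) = -0.75*u^5 + 8.4825*u^4 - 2.2146*u^3 - 6.3801*u^2 + 25.4178*u - 16.6212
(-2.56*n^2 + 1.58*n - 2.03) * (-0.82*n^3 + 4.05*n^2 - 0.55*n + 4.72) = 2.0992*n^5 - 11.6636*n^4 + 9.4716*n^3 - 21.1737*n^2 + 8.5741*n - 9.5816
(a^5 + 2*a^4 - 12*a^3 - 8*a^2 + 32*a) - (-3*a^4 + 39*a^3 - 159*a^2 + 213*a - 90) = a^5 + 5*a^4 - 51*a^3 + 151*a^2 - 181*a + 90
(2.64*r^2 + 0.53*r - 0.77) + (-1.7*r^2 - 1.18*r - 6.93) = 0.94*r^2 - 0.65*r - 7.7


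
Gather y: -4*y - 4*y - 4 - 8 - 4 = -8*y - 16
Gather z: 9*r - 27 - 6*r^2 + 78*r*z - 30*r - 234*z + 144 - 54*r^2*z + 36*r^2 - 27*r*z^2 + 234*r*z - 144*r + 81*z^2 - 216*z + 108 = 30*r^2 - 165*r + z^2*(81 - 27*r) + z*(-54*r^2 + 312*r - 450) + 225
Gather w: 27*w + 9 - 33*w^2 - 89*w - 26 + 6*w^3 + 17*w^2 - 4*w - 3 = 6*w^3 - 16*w^2 - 66*w - 20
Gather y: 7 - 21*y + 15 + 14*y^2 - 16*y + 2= 14*y^2 - 37*y + 24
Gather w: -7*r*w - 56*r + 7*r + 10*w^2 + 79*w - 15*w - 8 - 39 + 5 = -49*r + 10*w^2 + w*(64 - 7*r) - 42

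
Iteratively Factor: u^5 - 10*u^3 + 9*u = (u - 3)*(u^4 + 3*u^3 - u^2 - 3*u) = (u - 3)*(u + 1)*(u^3 + 2*u^2 - 3*u) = u*(u - 3)*(u + 1)*(u^2 + 2*u - 3) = u*(u - 3)*(u + 1)*(u + 3)*(u - 1)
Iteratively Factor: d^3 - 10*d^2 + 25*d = (d - 5)*(d^2 - 5*d) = (d - 5)^2*(d)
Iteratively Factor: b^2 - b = (b)*(b - 1)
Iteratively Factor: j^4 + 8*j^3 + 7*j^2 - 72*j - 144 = (j + 4)*(j^3 + 4*j^2 - 9*j - 36) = (j + 4)^2*(j^2 - 9) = (j + 3)*(j + 4)^2*(j - 3)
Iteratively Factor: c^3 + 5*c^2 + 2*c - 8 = (c + 2)*(c^2 + 3*c - 4) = (c + 2)*(c + 4)*(c - 1)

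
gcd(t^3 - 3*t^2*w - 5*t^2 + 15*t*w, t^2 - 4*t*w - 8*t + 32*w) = 1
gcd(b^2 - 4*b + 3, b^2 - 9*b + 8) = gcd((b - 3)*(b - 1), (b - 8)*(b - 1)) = b - 1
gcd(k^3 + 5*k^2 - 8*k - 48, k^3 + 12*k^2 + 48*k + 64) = k^2 + 8*k + 16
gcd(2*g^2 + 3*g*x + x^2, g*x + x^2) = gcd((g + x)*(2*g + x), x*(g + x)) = g + x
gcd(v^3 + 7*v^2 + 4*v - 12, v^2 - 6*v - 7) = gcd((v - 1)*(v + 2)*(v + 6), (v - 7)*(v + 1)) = 1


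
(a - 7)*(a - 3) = a^2 - 10*a + 21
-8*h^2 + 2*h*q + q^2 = (-2*h + q)*(4*h + q)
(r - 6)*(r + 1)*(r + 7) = r^3 + 2*r^2 - 41*r - 42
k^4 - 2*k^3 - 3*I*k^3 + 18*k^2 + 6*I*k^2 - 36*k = k*(k - 2)*(k - 6*I)*(k + 3*I)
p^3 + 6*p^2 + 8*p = p*(p + 2)*(p + 4)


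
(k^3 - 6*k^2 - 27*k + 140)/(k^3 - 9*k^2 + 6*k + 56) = (k + 5)/(k + 2)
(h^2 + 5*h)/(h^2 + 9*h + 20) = h/(h + 4)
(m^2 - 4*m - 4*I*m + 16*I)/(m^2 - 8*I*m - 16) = (m - 4)/(m - 4*I)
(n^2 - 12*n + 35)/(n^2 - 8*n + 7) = (n - 5)/(n - 1)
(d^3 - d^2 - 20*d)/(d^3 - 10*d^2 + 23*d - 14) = d*(d^2 - d - 20)/(d^3 - 10*d^2 + 23*d - 14)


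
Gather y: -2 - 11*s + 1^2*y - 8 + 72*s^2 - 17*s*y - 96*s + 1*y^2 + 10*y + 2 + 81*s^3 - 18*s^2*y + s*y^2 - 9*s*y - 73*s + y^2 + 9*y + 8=81*s^3 + 72*s^2 - 180*s + y^2*(s + 2) + y*(-18*s^2 - 26*s + 20)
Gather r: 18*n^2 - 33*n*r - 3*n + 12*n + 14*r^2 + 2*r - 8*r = 18*n^2 + 9*n + 14*r^2 + r*(-33*n - 6)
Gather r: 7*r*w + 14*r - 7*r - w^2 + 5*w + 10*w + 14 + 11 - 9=r*(7*w + 7) - w^2 + 15*w + 16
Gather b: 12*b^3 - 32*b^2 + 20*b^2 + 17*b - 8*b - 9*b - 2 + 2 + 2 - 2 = 12*b^3 - 12*b^2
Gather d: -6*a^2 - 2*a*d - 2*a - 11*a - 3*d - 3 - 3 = -6*a^2 - 13*a + d*(-2*a - 3) - 6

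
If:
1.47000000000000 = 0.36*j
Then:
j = 4.08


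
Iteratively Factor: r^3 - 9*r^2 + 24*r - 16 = (r - 4)*(r^2 - 5*r + 4) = (r - 4)*(r - 1)*(r - 4)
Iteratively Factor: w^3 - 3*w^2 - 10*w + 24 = (w + 3)*(w^2 - 6*w + 8) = (w - 4)*(w + 3)*(w - 2)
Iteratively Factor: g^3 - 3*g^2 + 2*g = (g)*(g^2 - 3*g + 2) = g*(g - 2)*(g - 1)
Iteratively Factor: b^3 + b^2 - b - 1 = (b + 1)*(b^2 - 1) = (b - 1)*(b + 1)*(b + 1)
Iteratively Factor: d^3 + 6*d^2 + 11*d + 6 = (d + 1)*(d^2 + 5*d + 6) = (d + 1)*(d + 2)*(d + 3)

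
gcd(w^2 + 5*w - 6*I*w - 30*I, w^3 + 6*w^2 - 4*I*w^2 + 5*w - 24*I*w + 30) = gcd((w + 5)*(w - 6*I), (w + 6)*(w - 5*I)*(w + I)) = 1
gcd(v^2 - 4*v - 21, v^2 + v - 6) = v + 3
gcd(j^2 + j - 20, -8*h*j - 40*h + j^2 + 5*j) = j + 5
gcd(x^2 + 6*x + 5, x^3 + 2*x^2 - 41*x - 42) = x + 1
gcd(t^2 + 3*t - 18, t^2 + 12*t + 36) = t + 6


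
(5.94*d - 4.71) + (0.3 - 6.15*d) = -0.21*d - 4.41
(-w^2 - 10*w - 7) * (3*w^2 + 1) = -3*w^4 - 30*w^3 - 22*w^2 - 10*w - 7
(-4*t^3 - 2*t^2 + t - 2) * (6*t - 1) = -24*t^4 - 8*t^3 + 8*t^2 - 13*t + 2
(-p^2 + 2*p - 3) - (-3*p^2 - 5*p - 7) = 2*p^2 + 7*p + 4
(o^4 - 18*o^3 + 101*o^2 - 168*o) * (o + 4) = o^5 - 14*o^4 + 29*o^3 + 236*o^2 - 672*o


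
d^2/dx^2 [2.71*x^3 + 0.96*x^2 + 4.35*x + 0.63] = 16.26*x + 1.92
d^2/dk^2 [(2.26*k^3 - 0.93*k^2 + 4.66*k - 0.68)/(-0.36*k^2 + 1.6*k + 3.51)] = (-1.77635683940025e-15*k^4 - 17.419184*k^3 - 68.573304*k^2 - 204.740892*k + 80.456602)/(0.046656*k^6 - 0.62208*k^5 + 1.400112*k^4 + 8.03456*k^3 - 13.651092*k^2 - 59.13648*k - 43.243551)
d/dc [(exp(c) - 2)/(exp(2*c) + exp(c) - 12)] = (-(exp(c) - 2)*(2*exp(c) + 1) + exp(2*c) + exp(c) - 12)*exp(c)/(exp(2*c) + exp(c) - 12)^2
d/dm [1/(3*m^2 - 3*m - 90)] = (1 - 2*m)/(3*(-m^2 + m + 30)^2)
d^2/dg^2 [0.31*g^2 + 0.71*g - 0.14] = 0.620000000000000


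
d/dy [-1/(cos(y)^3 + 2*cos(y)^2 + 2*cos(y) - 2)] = (3*sin(y)^2 - 4*cos(y) - 5)*sin(y)/(cos(y)^3 + 2*cos(y)^2 + 2*cos(y) - 2)^2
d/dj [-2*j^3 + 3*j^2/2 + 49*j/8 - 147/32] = -6*j^2 + 3*j + 49/8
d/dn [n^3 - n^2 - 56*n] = 3*n^2 - 2*n - 56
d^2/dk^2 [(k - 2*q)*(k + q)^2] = 6*k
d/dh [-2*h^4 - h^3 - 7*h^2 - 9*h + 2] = -8*h^3 - 3*h^2 - 14*h - 9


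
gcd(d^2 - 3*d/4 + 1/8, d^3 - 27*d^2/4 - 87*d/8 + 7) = d - 1/2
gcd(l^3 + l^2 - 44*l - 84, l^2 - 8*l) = 1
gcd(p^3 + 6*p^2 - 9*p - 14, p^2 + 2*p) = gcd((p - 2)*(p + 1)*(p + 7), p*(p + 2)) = 1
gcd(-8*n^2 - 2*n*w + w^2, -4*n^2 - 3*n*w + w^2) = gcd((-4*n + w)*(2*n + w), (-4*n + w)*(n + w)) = -4*n + w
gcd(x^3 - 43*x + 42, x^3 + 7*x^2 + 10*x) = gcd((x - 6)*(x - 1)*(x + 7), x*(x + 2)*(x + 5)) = 1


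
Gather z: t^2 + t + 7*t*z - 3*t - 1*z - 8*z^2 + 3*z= t^2 - 2*t - 8*z^2 + z*(7*t + 2)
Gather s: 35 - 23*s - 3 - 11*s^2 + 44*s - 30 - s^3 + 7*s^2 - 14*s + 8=-s^3 - 4*s^2 + 7*s + 10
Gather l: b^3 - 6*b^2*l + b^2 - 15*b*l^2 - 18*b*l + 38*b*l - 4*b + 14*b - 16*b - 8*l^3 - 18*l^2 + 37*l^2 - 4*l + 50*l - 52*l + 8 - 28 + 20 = b^3 + b^2 - 6*b - 8*l^3 + l^2*(19 - 15*b) + l*(-6*b^2 + 20*b - 6)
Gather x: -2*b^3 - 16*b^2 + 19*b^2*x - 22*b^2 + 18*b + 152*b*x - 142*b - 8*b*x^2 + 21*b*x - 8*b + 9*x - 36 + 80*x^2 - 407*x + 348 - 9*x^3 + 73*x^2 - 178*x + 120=-2*b^3 - 38*b^2 - 132*b - 9*x^3 + x^2*(153 - 8*b) + x*(19*b^2 + 173*b - 576) + 432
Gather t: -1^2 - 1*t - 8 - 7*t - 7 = -8*t - 16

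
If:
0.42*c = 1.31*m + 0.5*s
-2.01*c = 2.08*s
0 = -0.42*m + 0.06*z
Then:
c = 0.207205974053627*z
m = 0.142857142857143*z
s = -0.200232696080668*z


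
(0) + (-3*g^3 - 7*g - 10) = -3*g^3 - 7*g - 10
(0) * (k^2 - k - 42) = 0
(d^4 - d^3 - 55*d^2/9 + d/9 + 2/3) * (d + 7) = d^5 + 6*d^4 - 118*d^3/9 - 128*d^2/3 + 13*d/9 + 14/3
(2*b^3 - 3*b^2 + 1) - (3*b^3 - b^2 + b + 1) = -b^3 - 2*b^2 - b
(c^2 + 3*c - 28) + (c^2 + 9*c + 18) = 2*c^2 + 12*c - 10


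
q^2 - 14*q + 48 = (q - 8)*(q - 6)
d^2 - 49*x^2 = (d - 7*x)*(d + 7*x)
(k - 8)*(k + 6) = k^2 - 2*k - 48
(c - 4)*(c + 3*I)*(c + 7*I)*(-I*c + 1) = -I*c^4 + 11*c^3 + 4*I*c^3 - 44*c^2 + 31*I*c^2 - 21*c - 124*I*c + 84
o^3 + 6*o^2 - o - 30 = (o - 2)*(o + 3)*(o + 5)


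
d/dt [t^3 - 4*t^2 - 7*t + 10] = 3*t^2 - 8*t - 7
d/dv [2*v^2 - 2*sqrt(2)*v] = 4*v - 2*sqrt(2)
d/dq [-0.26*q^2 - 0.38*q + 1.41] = -0.52*q - 0.38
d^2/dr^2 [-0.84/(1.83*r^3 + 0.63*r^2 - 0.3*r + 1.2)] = ((9.2232*r + 1.0584)*(1.83*r^3 + 0.63*r^2 - 0.3*r + 1.2) - 0.84*(5.49*r^2 + 1.26*r - 0.3)*(10.98*r^2 + 2.52*r - 0.6))/(1.83*r^3 + 0.63*r^2 - 0.3*r + 1.2)^3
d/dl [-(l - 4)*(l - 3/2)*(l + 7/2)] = -3*l^2 + 4*l + 53/4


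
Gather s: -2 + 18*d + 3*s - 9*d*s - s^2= 18*d - s^2 + s*(3 - 9*d) - 2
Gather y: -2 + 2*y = 2*y - 2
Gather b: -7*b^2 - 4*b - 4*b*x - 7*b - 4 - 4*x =-7*b^2 + b*(-4*x - 11) - 4*x - 4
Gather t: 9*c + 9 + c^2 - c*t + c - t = c^2 + 10*c + t*(-c - 1) + 9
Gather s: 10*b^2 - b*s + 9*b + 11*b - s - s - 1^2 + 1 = 10*b^2 + 20*b + s*(-b - 2)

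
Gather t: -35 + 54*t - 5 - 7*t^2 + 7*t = -7*t^2 + 61*t - 40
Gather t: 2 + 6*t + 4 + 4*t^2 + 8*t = 4*t^2 + 14*t + 6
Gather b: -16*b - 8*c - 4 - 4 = -16*b - 8*c - 8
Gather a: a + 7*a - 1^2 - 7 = 8*a - 8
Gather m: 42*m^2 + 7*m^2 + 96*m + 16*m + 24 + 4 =49*m^2 + 112*m + 28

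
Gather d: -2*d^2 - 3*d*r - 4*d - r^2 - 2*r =-2*d^2 + d*(-3*r - 4) - r^2 - 2*r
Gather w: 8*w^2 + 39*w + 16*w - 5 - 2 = 8*w^2 + 55*w - 7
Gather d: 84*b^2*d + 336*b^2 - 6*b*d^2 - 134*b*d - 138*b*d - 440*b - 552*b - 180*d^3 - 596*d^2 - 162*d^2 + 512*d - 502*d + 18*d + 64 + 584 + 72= 336*b^2 - 992*b - 180*d^3 + d^2*(-6*b - 758) + d*(84*b^2 - 272*b + 28) + 720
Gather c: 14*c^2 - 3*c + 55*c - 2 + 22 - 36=14*c^2 + 52*c - 16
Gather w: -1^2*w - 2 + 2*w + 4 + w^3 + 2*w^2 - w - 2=w^3 + 2*w^2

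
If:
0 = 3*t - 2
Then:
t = 2/3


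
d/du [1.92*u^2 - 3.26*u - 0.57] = 3.84*u - 3.26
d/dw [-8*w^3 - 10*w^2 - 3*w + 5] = -24*w^2 - 20*w - 3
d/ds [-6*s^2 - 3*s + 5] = -12*s - 3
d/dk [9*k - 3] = 9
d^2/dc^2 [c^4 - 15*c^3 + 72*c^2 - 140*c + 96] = 12*c^2 - 90*c + 144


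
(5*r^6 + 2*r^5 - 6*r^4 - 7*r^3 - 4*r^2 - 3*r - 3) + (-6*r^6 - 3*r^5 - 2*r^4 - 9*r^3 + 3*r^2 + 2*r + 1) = -r^6 - r^5 - 8*r^4 - 16*r^3 - r^2 - r - 2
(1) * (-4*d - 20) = -4*d - 20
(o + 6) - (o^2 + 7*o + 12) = -o^2 - 6*o - 6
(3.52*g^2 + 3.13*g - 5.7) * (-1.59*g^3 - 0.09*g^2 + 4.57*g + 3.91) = -5.5968*g^5 - 5.2935*g^4 + 24.8677*g^3 + 28.5803*g^2 - 13.8107*g - 22.287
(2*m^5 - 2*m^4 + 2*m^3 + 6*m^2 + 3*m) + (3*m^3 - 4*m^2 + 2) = 2*m^5 - 2*m^4 + 5*m^3 + 2*m^2 + 3*m + 2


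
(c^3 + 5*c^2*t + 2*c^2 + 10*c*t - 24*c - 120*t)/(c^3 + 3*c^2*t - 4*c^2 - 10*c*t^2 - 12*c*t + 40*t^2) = (-c - 6)/(-c + 2*t)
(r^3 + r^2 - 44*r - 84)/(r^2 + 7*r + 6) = (r^2 - 5*r - 14)/(r + 1)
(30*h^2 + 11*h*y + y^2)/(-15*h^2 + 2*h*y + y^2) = (6*h + y)/(-3*h + y)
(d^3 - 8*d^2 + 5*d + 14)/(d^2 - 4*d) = (d^3 - 8*d^2 + 5*d + 14)/(d*(d - 4))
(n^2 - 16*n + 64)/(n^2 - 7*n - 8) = (n - 8)/(n + 1)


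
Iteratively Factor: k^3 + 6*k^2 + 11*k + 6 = (k + 2)*(k^2 + 4*k + 3) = (k + 1)*(k + 2)*(k + 3)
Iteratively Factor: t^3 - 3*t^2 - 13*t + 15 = (t - 1)*(t^2 - 2*t - 15) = (t - 5)*(t - 1)*(t + 3)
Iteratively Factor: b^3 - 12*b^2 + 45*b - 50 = (b - 5)*(b^2 - 7*b + 10) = (b - 5)*(b - 2)*(b - 5)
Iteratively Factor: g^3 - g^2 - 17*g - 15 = (g + 1)*(g^2 - 2*g - 15) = (g + 1)*(g + 3)*(g - 5)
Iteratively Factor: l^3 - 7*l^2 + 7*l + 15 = (l - 3)*(l^2 - 4*l - 5) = (l - 3)*(l + 1)*(l - 5)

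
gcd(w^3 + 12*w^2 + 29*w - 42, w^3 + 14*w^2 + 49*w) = w + 7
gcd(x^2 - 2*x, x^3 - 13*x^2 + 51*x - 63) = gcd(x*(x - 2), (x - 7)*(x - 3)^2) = 1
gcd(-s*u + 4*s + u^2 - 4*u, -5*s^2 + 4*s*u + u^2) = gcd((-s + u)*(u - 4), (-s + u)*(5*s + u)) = s - u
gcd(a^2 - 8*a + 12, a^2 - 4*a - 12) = a - 6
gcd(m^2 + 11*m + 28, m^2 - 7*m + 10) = 1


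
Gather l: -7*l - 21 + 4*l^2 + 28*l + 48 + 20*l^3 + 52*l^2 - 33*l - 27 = 20*l^3 + 56*l^2 - 12*l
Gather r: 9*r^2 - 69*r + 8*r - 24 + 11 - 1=9*r^2 - 61*r - 14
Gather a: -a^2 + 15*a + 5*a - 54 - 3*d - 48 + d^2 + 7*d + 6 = -a^2 + 20*a + d^2 + 4*d - 96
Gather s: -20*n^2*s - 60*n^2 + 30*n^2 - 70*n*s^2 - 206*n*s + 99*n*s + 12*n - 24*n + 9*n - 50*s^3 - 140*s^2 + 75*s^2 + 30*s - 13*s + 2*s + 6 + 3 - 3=-30*n^2 - 3*n - 50*s^3 + s^2*(-70*n - 65) + s*(-20*n^2 - 107*n + 19) + 6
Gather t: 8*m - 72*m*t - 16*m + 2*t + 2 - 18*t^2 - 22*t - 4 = -8*m - 18*t^2 + t*(-72*m - 20) - 2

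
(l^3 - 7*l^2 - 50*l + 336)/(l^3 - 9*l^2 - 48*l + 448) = (l - 6)/(l - 8)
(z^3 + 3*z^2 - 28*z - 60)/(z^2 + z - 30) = z + 2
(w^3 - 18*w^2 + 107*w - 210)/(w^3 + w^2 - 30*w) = (w^2 - 13*w + 42)/(w*(w + 6))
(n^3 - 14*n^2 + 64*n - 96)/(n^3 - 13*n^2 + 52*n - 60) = (n^2 - 8*n + 16)/(n^2 - 7*n + 10)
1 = 1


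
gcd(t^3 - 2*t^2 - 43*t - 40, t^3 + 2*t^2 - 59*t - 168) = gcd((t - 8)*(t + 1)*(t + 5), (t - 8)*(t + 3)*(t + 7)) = t - 8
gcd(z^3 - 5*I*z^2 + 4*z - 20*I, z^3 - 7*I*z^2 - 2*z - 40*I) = z^2 - 3*I*z + 10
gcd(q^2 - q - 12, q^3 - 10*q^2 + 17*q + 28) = q - 4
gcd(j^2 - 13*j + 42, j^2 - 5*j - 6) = j - 6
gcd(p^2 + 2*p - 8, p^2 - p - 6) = 1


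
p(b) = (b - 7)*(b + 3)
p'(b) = 2*b - 4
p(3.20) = -23.56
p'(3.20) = 2.40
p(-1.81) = -10.48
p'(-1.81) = -7.62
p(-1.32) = -13.98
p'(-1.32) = -6.64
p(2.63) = -24.60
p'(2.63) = 1.26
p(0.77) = -23.49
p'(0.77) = -2.46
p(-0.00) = -21.00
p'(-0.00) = -4.00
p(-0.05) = -20.80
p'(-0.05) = -4.10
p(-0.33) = -19.57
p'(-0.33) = -4.66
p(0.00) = -21.00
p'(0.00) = -4.00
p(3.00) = -24.00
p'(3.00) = 2.00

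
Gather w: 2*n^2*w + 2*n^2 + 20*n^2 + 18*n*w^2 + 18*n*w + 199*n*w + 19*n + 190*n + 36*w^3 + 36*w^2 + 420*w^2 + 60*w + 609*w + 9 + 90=22*n^2 + 209*n + 36*w^3 + w^2*(18*n + 456) + w*(2*n^2 + 217*n + 669) + 99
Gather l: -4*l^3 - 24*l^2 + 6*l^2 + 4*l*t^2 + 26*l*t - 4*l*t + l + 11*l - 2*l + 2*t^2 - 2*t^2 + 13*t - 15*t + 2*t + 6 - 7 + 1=-4*l^3 - 18*l^2 + l*(4*t^2 + 22*t + 10)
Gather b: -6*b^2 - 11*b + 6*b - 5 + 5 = -6*b^2 - 5*b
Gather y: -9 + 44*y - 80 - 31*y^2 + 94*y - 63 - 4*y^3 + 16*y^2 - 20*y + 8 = -4*y^3 - 15*y^2 + 118*y - 144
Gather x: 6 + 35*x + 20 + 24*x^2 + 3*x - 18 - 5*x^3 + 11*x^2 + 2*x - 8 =-5*x^3 + 35*x^2 + 40*x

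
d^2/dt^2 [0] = 0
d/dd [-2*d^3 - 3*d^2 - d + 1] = -6*d^2 - 6*d - 1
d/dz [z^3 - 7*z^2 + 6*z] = 3*z^2 - 14*z + 6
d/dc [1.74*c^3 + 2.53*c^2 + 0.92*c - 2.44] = 5.22*c^2 + 5.06*c + 0.92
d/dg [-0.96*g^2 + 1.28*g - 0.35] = 1.28 - 1.92*g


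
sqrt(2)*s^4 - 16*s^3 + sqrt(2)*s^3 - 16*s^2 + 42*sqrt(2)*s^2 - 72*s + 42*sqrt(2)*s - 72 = (s - 3*sqrt(2))^2*(s - 2*sqrt(2))*(sqrt(2)*s + sqrt(2))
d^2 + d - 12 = (d - 3)*(d + 4)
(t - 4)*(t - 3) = t^2 - 7*t + 12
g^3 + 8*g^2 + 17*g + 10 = (g + 1)*(g + 2)*(g + 5)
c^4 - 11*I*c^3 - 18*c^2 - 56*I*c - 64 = (c - 8*I)*(c - 4*I)*(c - I)*(c + 2*I)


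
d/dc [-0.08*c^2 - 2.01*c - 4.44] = -0.16*c - 2.01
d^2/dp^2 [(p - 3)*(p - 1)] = 2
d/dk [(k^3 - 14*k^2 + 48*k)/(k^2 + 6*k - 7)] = (k^4 + 12*k^3 - 153*k^2 + 196*k - 336)/(k^4 + 12*k^3 + 22*k^2 - 84*k + 49)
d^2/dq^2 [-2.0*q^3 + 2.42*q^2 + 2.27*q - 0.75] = 4.84 - 12.0*q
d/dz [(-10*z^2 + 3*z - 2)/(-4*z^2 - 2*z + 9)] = (32*z^2 - 196*z + 23)/(16*z^4 + 16*z^3 - 68*z^2 - 36*z + 81)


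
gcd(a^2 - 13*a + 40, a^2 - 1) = 1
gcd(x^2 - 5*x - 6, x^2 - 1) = x + 1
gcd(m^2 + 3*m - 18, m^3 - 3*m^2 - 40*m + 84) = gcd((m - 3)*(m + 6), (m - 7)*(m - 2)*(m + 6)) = m + 6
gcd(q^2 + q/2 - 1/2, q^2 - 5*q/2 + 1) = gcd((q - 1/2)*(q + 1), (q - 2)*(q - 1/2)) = q - 1/2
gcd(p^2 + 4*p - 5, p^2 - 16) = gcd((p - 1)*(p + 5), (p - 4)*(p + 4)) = 1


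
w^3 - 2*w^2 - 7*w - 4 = (w - 4)*(w + 1)^2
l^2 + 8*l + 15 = (l + 3)*(l + 5)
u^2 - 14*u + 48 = (u - 8)*(u - 6)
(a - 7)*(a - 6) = a^2 - 13*a + 42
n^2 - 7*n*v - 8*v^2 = (n - 8*v)*(n + v)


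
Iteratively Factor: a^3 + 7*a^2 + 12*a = (a + 4)*(a^2 + 3*a) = (a + 3)*(a + 4)*(a)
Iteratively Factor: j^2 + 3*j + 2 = (j + 1)*(j + 2)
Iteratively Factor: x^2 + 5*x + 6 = (x + 2)*(x + 3)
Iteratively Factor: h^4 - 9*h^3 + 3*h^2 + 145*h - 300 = (h - 5)*(h^3 - 4*h^2 - 17*h + 60) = (h - 5)*(h - 3)*(h^2 - h - 20) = (h - 5)*(h - 3)*(h + 4)*(h - 5)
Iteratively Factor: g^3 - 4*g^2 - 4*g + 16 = (g + 2)*(g^2 - 6*g + 8) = (g - 4)*(g + 2)*(g - 2)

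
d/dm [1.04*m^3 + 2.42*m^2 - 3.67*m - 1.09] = 3.12*m^2 + 4.84*m - 3.67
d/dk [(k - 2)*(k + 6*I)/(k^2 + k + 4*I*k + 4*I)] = (k^2*(3 - 2*I) + 32*I*k - 72 + 4*I)/(k^4 + k^3*(2 + 8*I) + k^2*(-15 + 16*I) + k*(-32 + 8*I) - 16)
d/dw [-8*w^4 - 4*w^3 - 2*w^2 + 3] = 4*w*(-8*w^2 - 3*w - 1)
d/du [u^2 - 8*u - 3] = 2*u - 8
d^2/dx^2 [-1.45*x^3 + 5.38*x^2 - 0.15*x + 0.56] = 10.76 - 8.7*x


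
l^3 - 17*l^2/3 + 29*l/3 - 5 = (l - 3)*(l - 5/3)*(l - 1)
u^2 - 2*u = u*(u - 2)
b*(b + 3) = b^2 + 3*b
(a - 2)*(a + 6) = a^2 + 4*a - 12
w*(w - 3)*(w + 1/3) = w^3 - 8*w^2/3 - w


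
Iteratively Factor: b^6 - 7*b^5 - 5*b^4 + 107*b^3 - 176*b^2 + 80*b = (b)*(b^5 - 7*b^4 - 5*b^3 + 107*b^2 - 176*b + 80) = b*(b - 4)*(b^4 - 3*b^3 - 17*b^2 + 39*b - 20) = b*(b - 5)*(b - 4)*(b^3 + 2*b^2 - 7*b + 4) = b*(b - 5)*(b - 4)*(b - 1)*(b^2 + 3*b - 4) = b*(b - 5)*(b - 4)*(b - 1)^2*(b + 4)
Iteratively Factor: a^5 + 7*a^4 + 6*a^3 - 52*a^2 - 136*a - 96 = (a - 3)*(a^4 + 10*a^3 + 36*a^2 + 56*a + 32) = (a - 3)*(a + 2)*(a^3 + 8*a^2 + 20*a + 16) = (a - 3)*(a + 2)*(a + 4)*(a^2 + 4*a + 4) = (a - 3)*(a + 2)^2*(a + 4)*(a + 2)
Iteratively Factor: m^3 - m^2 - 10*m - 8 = (m + 1)*(m^2 - 2*m - 8) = (m + 1)*(m + 2)*(m - 4)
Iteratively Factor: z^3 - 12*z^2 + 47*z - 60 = (z - 4)*(z^2 - 8*z + 15) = (z - 5)*(z - 4)*(z - 3)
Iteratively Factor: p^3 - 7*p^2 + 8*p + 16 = (p + 1)*(p^2 - 8*p + 16) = (p - 4)*(p + 1)*(p - 4)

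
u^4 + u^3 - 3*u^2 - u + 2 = (u - 1)^2*(u + 1)*(u + 2)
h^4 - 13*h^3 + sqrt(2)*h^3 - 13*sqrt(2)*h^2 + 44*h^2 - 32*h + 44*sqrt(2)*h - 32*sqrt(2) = (h - 8)*(h - 4)*(h - 1)*(h + sqrt(2))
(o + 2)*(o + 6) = o^2 + 8*o + 12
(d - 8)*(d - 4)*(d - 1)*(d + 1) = d^4 - 12*d^3 + 31*d^2 + 12*d - 32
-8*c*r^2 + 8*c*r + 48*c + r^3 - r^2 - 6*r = (-8*c + r)*(r - 3)*(r + 2)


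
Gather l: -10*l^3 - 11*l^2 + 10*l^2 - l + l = -10*l^3 - l^2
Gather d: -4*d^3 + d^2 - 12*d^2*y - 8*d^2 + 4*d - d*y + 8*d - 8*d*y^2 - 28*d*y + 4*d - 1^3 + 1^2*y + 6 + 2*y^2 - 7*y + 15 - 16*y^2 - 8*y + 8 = -4*d^3 + d^2*(-12*y - 7) + d*(-8*y^2 - 29*y + 16) - 14*y^2 - 14*y + 28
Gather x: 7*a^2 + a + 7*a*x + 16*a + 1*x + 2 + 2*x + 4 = 7*a^2 + 17*a + x*(7*a + 3) + 6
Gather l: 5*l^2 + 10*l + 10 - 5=5*l^2 + 10*l + 5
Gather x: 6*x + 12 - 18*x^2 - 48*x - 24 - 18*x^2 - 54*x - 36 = -36*x^2 - 96*x - 48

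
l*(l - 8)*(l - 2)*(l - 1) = l^4 - 11*l^3 + 26*l^2 - 16*l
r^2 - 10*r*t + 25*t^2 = (r - 5*t)^2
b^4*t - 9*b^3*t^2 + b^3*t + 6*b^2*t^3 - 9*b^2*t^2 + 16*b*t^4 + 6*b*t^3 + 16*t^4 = (b - 8*t)*(b - 2*t)*(b + t)*(b*t + t)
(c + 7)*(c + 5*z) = c^2 + 5*c*z + 7*c + 35*z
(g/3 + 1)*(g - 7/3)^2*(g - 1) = g^4/3 - 8*g^3/9 - 62*g^2/27 + 224*g/27 - 49/9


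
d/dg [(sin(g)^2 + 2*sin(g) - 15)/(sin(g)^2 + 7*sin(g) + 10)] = 5*cos(g)/(sin(g) + 2)^2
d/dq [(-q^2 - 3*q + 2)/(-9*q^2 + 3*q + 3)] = 5*(-2*q^2 + 2*q - 1)/(3*(9*q^4 - 6*q^3 - 5*q^2 + 2*q + 1))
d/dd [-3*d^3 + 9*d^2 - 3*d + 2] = -9*d^2 + 18*d - 3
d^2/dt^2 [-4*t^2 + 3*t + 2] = -8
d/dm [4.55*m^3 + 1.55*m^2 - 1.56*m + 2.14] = 13.65*m^2 + 3.1*m - 1.56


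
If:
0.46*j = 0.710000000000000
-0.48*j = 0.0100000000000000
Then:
No Solution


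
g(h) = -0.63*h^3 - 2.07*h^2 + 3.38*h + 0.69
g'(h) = -1.89*h^2 - 4.14*h + 3.38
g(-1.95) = -9.10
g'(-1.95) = 4.27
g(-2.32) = -10.43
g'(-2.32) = 2.81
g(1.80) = -3.61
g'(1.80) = -10.20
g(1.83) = -3.92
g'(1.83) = -10.53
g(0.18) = 1.23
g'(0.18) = 2.57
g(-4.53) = 1.46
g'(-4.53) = -16.65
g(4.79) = -99.85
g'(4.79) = -59.81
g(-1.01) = -4.19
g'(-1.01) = 5.63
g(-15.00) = 1610.49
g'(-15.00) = -359.77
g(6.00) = -189.63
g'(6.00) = -89.50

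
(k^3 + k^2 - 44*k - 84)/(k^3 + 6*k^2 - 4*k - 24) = (k - 7)/(k - 2)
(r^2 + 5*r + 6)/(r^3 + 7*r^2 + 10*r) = (r + 3)/(r*(r + 5))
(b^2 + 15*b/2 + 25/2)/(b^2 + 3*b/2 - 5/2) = (b + 5)/(b - 1)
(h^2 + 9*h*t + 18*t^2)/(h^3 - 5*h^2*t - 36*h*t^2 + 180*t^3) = (h + 3*t)/(h^2 - 11*h*t + 30*t^2)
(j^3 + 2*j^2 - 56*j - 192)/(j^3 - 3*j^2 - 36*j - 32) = (j + 6)/(j + 1)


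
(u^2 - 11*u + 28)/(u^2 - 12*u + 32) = (u - 7)/(u - 8)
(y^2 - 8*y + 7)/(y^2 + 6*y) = (y^2 - 8*y + 7)/(y*(y + 6))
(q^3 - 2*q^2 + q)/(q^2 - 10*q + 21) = q*(q^2 - 2*q + 1)/(q^2 - 10*q + 21)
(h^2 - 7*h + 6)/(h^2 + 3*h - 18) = (h^2 - 7*h + 6)/(h^2 + 3*h - 18)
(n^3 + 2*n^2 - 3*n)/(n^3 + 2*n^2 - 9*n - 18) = n*(n - 1)/(n^2 - n - 6)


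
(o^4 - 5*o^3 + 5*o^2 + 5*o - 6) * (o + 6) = o^5 + o^4 - 25*o^3 + 35*o^2 + 24*o - 36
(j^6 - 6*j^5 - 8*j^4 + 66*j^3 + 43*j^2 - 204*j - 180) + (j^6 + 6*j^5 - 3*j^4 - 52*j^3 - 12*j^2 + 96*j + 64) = 2*j^6 - 11*j^4 + 14*j^3 + 31*j^2 - 108*j - 116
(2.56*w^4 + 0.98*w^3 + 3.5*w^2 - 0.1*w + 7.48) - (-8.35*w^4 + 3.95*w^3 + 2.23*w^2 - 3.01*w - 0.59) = 10.91*w^4 - 2.97*w^3 + 1.27*w^2 + 2.91*w + 8.07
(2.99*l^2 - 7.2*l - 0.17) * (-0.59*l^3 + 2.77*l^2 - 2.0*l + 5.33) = -1.7641*l^5 + 12.5303*l^4 - 25.8237*l^3 + 29.8658*l^2 - 38.036*l - 0.9061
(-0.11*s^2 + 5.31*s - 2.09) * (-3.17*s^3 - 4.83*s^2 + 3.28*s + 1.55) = 0.3487*s^5 - 16.3014*s^4 - 19.3828*s^3 + 27.341*s^2 + 1.3753*s - 3.2395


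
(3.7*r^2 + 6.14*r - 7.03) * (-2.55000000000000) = -9.435*r^2 - 15.657*r + 17.9265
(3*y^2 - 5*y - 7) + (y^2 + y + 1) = 4*y^2 - 4*y - 6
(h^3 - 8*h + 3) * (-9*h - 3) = -9*h^4 - 3*h^3 + 72*h^2 - 3*h - 9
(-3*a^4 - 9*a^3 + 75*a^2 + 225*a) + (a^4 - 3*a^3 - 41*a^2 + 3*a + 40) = -2*a^4 - 12*a^3 + 34*a^2 + 228*a + 40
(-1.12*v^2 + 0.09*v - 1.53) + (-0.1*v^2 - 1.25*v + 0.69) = -1.22*v^2 - 1.16*v - 0.84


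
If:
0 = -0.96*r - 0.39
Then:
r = -0.41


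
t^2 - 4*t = t*(t - 4)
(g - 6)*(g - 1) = g^2 - 7*g + 6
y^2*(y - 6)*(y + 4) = y^4 - 2*y^3 - 24*y^2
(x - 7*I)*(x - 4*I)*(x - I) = x^3 - 12*I*x^2 - 39*x + 28*I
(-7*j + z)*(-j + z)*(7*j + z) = 49*j^3 - 49*j^2*z - j*z^2 + z^3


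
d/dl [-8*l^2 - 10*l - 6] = -16*l - 10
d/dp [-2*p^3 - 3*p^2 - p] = -6*p^2 - 6*p - 1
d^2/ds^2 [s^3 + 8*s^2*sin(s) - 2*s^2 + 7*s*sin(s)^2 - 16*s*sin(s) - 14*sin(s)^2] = -8*s^2*sin(s) + 16*s*sin(s) + 32*s*cos(s) + 14*s*cos(2*s) + 6*s + 16*sin(s) + 14*sin(2*s) - 32*cos(s) - 28*cos(2*s) - 4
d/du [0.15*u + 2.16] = 0.150000000000000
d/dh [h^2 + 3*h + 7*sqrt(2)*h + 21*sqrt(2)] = 2*h + 3 + 7*sqrt(2)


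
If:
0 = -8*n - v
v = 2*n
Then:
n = 0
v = 0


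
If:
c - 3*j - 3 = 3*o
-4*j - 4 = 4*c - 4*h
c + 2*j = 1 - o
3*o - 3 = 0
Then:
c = 12/5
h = 11/5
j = -6/5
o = 1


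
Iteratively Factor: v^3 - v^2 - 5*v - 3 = (v + 1)*(v^2 - 2*v - 3) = (v - 3)*(v + 1)*(v + 1)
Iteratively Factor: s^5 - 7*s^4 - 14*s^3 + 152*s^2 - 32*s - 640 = (s + 4)*(s^4 - 11*s^3 + 30*s^2 + 32*s - 160) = (s + 2)*(s + 4)*(s^3 - 13*s^2 + 56*s - 80) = (s - 5)*(s + 2)*(s + 4)*(s^2 - 8*s + 16) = (s - 5)*(s - 4)*(s + 2)*(s + 4)*(s - 4)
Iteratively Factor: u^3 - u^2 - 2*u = (u + 1)*(u^2 - 2*u) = (u - 2)*(u + 1)*(u)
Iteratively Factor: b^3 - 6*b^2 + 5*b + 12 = (b + 1)*(b^2 - 7*b + 12) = (b - 4)*(b + 1)*(b - 3)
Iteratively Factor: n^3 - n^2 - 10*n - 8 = (n - 4)*(n^2 + 3*n + 2) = (n - 4)*(n + 2)*(n + 1)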